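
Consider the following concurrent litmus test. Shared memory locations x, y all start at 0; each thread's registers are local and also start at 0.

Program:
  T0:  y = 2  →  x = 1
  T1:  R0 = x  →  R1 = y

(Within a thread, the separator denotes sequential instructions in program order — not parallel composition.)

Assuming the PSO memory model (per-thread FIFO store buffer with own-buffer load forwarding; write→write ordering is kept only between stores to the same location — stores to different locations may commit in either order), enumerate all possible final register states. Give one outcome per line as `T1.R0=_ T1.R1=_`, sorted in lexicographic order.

T1.R0=0 T1.R1=0
T1.R0=0 T1.R1=2
T1.R0=1 T1.R1=0
T1.R0=1 T1.R1=2

outcome vector order: (T1.R0,T1.R1)
|PSO outcomes| = 4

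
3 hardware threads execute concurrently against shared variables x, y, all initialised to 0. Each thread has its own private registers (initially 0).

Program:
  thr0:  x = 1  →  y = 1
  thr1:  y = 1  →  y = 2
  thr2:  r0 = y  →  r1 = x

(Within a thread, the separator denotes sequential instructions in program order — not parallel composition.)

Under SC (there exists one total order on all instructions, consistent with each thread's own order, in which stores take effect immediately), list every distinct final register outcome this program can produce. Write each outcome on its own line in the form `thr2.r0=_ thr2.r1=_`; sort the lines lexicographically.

thr2.r0=0 thr2.r1=0
thr2.r0=0 thr2.r1=1
thr2.r0=1 thr2.r1=0
thr2.r0=1 thr2.r1=1
thr2.r0=2 thr2.r1=0
thr2.r0=2 thr2.r1=1

outcome vector order: (thr2.r0,thr2.r1)
|SC outcomes| = 6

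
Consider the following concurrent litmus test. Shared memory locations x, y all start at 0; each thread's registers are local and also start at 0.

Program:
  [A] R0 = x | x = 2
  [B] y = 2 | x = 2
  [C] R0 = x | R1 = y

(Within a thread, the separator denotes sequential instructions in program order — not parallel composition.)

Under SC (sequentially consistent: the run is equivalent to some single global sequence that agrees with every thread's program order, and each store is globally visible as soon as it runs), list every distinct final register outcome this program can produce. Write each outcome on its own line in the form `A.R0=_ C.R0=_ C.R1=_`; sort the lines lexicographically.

outcome vector order: (A.R0,C.R0,C.R1)
|SC outcomes| = 7

A.R0=0 C.R0=0 C.R1=0
A.R0=0 C.R0=0 C.R1=2
A.R0=0 C.R0=2 C.R1=0
A.R0=0 C.R0=2 C.R1=2
A.R0=2 C.R0=0 C.R1=0
A.R0=2 C.R0=0 C.R1=2
A.R0=2 C.R0=2 C.R1=2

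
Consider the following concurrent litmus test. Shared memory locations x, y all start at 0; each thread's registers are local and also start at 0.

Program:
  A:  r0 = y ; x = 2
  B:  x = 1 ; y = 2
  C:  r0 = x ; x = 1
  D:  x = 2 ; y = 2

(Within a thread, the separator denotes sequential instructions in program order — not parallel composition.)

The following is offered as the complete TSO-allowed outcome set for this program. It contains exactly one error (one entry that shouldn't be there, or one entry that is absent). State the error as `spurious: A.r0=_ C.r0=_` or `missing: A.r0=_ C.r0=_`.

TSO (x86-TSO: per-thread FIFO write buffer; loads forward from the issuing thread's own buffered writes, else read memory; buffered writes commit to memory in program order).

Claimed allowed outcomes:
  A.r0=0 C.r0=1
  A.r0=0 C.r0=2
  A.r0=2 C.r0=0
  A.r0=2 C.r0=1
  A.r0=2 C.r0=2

outcome vector order: (A.r0,C.r0)
TSO (6): <0 0>; <0 1>; <0 2>; <2 0>; <2 1>; <2 2>
TSO∖claimed = {<0 0>}

missing: A.r0=0 C.r0=0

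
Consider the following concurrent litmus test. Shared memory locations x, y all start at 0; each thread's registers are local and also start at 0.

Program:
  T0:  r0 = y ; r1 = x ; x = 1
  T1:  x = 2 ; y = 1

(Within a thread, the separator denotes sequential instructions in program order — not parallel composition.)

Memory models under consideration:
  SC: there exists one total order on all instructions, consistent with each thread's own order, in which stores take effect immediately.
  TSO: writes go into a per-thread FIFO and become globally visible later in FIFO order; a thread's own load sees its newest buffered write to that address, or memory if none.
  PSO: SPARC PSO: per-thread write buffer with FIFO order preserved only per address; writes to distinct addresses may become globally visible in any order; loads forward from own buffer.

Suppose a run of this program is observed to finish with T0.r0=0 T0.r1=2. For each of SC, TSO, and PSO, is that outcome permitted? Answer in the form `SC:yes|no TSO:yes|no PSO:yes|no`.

SC:yes TSO:yes PSO:yes

outcome vector order: (T0.r0,T0.r1)
under SC → 0/0; 0/2; 1/2
under TSO → 0/0; 0/2; 1/2
under PSO → 0/0; 0/2; 1/0; 1/2
target 0/2 ∈ {SC,TSO,PSO}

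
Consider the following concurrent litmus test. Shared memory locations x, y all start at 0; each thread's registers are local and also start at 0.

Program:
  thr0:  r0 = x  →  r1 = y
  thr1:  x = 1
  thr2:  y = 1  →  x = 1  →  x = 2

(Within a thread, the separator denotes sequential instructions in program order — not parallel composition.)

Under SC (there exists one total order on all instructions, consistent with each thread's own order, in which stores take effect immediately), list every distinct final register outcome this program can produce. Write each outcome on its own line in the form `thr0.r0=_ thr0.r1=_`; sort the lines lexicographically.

thr0.r0=0 thr0.r1=0
thr0.r0=0 thr0.r1=1
thr0.r0=1 thr0.r1=0
thr0.r0=1 thr0.r1=1
thr0.r0=2 thr0.r1=1

outcome vector order: (thr0.r0,thr0.r1)
|SC outcomes| = 5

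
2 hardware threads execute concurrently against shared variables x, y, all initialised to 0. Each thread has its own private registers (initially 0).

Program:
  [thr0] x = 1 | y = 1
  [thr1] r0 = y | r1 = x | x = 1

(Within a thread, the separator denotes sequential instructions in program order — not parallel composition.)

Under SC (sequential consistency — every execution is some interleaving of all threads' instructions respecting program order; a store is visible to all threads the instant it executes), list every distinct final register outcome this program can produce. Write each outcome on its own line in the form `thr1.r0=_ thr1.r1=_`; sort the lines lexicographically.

thr1.r0=0 thr1.r1=0
thr1.r0=0 thr1.r1=1
thr1.r0=1 thr1.r1=1

outcome vector order: (thr1.r0,thr1.r1)
|SC outcomes| = 3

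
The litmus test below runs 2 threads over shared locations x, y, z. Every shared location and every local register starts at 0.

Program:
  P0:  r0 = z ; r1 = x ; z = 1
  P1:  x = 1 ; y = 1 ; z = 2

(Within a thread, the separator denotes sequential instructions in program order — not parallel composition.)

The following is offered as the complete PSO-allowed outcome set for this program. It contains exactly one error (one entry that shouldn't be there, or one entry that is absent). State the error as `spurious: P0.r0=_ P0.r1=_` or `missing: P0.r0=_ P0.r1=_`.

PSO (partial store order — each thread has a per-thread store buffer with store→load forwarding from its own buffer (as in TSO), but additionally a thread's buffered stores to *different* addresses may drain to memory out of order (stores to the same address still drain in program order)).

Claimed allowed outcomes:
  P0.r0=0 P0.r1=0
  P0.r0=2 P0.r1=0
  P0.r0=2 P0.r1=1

missing: P0.r0=0 P0.r1=1

outcome vector order: (P0.r0,P0.r1)
[PSO] allowed = {(0,0); (0,1); (2,0); (2,1)}
PSO∖claimed = {(0,1)}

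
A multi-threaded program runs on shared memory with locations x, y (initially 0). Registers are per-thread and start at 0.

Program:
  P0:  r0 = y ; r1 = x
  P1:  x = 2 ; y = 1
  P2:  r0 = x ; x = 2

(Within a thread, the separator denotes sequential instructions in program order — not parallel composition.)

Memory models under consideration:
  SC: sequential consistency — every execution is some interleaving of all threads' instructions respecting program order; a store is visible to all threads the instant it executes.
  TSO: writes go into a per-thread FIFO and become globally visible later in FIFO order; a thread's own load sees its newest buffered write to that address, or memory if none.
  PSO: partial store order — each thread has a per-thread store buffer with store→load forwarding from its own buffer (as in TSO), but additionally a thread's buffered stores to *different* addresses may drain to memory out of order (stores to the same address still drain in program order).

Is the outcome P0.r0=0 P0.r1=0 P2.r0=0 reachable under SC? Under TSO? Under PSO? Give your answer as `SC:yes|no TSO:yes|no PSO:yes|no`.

SC:yes TSO:yes PSO:yes

outcome vector order: (P0.r0,P0.r1,P2.r0)
[SC] allowed = {000; 002; 020; 022; 120; 122}
[TSO] allowed = {000; 002; 020; 022; 120; 122}
[PSO] allowed = {000; 002; 020; 022; 100; 102; 120; 122}
target 000 ∈ {SC,TSO,PSO}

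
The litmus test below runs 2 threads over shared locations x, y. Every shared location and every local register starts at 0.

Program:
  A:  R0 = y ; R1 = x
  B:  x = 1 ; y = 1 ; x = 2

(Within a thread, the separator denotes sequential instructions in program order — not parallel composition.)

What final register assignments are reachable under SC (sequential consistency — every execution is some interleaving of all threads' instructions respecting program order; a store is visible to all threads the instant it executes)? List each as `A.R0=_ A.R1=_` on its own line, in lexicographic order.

outcome vector order: (A.R0,A.R1)
|SC outcomes| = 5

A.R0=0 A.R1=0
A.R0=0 A.R1=1
A.R0=0 A.R1=2
A.R0=1 A.R1=1
A.R0=1 A.R1=2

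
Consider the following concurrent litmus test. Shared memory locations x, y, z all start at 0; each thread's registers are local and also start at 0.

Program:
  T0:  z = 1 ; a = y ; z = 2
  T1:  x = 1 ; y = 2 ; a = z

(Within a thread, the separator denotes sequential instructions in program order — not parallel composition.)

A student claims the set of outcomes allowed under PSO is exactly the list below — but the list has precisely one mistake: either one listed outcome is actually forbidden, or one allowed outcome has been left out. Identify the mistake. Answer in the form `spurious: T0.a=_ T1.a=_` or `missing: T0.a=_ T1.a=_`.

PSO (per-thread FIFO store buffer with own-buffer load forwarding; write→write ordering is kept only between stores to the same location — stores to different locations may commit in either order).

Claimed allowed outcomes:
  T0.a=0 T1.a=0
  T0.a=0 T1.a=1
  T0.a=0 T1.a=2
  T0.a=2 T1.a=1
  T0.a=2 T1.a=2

outcome vector order: (T0.a,T1.a)
PSO: 6 outcomes — {(0,0), (0,1), (0,2), (2,0), (2,1), (2,2)}
PSO∖claimed = {(2,0)}

missing: T0.a=2 T1.a=0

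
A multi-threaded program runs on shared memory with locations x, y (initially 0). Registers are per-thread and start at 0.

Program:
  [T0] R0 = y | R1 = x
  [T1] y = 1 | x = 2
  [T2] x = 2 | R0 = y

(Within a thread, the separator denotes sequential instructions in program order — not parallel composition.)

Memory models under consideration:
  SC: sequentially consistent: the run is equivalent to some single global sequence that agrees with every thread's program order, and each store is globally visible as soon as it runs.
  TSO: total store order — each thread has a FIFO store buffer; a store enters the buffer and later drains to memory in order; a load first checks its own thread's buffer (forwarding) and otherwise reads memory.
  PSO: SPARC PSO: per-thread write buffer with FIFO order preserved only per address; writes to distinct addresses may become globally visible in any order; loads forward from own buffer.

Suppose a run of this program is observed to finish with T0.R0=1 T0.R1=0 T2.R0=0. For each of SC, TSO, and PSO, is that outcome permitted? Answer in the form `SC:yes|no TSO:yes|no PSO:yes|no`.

SC:no TSO:yes PSO:yes

outcome vector order: (T0.R0,T0.R1,T2.R0)
SC: 7 outcomes — {000, 001, 020, 021, 101, 120, 121}
TSO: 8 outcomes — {000, 001, 020, 021, 100, 101, 120, 121}
PSO: 8 outcomes — {000, 001, 020, 021, 100, 101, 120, 121}
target 100 ∈ {TSO,PSO}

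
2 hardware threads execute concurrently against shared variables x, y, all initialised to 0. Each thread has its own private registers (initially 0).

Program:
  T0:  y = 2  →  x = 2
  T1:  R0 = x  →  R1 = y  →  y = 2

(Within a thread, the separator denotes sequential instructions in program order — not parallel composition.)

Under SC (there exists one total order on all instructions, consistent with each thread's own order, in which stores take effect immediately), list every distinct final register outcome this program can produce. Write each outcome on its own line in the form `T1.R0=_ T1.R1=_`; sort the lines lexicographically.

outcome vector order: (T1.R0,T1.R1)
|SC outcomes| = 3

T1.R0=0 T1.R1=0
T1.R0=0 T1.R1=2
T1.R0=2 T1.R1=2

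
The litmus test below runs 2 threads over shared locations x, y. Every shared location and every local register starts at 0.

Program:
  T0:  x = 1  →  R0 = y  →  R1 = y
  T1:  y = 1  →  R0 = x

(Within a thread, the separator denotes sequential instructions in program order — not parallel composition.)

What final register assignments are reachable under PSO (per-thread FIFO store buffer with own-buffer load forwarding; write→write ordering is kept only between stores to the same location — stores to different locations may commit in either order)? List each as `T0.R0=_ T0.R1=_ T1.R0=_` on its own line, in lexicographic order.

T0.R0=0 T0.R1=0 T1.R0=0
T0.R0=0 T0.R1=0 T1.R0=1
T0.R0=0 T0.R1=1 T1.R0=0
T0.R0=0 T0.R1=1 T1.R0=1
T0.R0=1 T0.R1=1 T1.R0=0
T0.R0=1 T0.R1=1 T1.R0=1

outcome vector order: (T0.R0,T0.R1,T1.R0)
|PSO outcomes| = 6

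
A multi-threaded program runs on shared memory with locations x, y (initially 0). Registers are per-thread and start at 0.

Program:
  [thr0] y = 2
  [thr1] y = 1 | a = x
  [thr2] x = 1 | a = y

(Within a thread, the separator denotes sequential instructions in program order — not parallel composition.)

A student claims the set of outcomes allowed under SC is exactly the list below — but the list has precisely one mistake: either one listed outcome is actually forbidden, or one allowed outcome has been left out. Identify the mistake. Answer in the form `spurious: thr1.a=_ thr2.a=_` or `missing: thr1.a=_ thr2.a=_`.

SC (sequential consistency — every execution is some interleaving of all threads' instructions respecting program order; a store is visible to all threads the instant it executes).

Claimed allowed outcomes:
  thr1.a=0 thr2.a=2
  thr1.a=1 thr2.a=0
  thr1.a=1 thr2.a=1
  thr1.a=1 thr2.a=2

outcome vector order: (thr1.a,thr2.a)
[SC] allowed = {0/1 0/2 1/0 1/1 1/2}
SC∖claimed = {0/1}

missing: thr1.a=0 thr2.a=1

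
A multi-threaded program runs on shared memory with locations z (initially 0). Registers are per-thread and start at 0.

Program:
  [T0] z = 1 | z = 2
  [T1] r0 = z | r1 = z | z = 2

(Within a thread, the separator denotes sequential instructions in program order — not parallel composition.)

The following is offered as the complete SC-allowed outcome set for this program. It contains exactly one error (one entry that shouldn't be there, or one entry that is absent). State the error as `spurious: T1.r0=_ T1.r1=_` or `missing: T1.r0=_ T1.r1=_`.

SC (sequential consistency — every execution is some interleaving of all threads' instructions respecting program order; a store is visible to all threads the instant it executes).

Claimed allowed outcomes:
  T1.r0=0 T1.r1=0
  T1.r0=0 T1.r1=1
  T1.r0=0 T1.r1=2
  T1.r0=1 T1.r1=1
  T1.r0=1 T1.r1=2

missing: T1.r0=2 T1.r1=2

outcome vector order: (T1.r0,T1.r1)
[SC] allowed = {(0,0); (0,1); (0,2); (1,1); (1,2); (2,2)}
SC∖claimed = {(2,2)}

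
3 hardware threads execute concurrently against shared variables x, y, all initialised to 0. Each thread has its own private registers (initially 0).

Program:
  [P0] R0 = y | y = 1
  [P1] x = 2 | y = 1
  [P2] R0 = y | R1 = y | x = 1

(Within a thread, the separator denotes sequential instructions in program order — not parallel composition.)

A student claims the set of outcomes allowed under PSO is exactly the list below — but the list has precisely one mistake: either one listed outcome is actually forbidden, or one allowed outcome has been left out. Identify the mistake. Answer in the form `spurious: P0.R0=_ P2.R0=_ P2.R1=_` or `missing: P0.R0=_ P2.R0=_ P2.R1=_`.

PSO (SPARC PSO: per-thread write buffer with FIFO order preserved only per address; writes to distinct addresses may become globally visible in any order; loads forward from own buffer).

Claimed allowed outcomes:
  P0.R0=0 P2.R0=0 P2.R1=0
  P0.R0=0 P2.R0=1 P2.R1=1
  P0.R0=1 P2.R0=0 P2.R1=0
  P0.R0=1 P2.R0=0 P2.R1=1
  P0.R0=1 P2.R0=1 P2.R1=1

missing: P0.R0=0 P2.R0=0 P2.R1=1

outcome vector order: (P0.R0,P2.R0,P2.R1)
under PSO → (0,0,0); (0,0,1); (0,1,1); (1,0,0); (1,0,1); (1,1,1)
PSO∖claimed = {(0,0,1)}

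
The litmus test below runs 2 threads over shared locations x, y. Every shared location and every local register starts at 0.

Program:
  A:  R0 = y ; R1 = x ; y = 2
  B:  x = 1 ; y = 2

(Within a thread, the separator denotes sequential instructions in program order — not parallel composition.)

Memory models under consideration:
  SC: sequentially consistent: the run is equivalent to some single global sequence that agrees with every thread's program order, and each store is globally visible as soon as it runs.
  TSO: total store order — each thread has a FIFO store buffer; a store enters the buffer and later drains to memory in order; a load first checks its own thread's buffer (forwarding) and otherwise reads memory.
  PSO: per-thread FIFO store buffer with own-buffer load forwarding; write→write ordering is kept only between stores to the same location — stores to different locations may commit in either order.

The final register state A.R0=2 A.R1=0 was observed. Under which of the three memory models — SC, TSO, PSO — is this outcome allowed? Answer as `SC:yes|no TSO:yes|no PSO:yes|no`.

SC:no TSO:no PSO:yes

outcome vector order: (A.R0,A.R1)
SC: 3 outcomes — {(0,0), (0,1), (2,1)}
TSO: 3 outcomes — {(0,0), (0,1), (2,1)}
PSO: 4 outcomes — {(0,0), (0,1), (2,0), (2,1)}
target (2,0) ∈ {PSO}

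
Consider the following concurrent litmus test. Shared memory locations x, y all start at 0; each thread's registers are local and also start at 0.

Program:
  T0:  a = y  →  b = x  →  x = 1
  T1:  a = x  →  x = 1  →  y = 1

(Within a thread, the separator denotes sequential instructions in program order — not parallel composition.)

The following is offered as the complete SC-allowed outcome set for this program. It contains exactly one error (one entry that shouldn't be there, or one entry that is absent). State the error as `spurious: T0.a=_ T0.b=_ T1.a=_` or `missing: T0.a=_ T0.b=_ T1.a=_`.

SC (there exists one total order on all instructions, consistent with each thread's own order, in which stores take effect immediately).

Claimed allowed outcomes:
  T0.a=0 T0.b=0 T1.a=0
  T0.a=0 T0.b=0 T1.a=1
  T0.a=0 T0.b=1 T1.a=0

outcome vector order: (T0.a,T0.b,T1.a)
SC: 4 outcomes — {<0 0 0>; <0 0 1>; <0 1 0>; <1 1 0>}
SC∖claimed = {<1 1 0>}

missing: T0.a=1 T0.b=1 T1.a=0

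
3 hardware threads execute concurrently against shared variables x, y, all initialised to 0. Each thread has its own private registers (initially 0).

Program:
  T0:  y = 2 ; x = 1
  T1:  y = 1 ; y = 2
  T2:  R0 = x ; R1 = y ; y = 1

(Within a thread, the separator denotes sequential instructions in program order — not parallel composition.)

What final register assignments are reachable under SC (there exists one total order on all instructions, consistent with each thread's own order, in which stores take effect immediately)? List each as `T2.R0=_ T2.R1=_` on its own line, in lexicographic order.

T2.R0=0 T2.R1=0
T2.R0=0 T2.R1=1
T2.R0=0 T2.R1=2
T2.R0=1 T2.R1=1
T2.R0=1 T2.R1=2

outcome vector order: (T2.R0,T2.R1)
|SC outcomes| = 5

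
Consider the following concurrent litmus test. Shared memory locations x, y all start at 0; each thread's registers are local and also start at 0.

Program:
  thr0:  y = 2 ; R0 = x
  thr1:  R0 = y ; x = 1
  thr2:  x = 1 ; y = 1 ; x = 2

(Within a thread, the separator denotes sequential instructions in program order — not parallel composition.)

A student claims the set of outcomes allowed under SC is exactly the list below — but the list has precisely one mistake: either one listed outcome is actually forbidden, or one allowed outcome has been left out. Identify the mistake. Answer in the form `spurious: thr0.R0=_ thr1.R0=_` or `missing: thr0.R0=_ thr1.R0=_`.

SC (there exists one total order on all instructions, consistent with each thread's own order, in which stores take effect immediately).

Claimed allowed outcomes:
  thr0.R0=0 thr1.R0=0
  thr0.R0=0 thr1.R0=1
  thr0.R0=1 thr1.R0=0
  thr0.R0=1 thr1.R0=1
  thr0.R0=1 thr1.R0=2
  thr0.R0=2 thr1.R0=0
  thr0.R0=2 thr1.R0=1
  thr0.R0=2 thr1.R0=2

outcome vector order: (thr0.R0,thr1.R0)
SC (9): (0,0), (0,1), (0,2), (1,0), (1,1), (1,2), (2,0), (2,1), (2,2)
SC∖claimed = {(0,2)}

missing: thr0.R0=0 thr1.R0=2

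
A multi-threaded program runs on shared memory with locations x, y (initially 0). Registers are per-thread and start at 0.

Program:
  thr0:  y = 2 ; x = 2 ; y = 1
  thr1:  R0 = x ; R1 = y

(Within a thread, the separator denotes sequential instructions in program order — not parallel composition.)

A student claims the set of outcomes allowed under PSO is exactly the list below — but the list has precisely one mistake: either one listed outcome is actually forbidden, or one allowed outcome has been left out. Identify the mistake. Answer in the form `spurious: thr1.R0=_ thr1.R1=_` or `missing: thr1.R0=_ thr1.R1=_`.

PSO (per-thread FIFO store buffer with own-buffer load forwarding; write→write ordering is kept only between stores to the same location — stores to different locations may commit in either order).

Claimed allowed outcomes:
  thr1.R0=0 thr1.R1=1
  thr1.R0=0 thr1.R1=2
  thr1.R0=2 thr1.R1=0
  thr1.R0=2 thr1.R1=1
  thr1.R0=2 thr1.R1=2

outcome vector order: (thr1.R0,thr1.R1)
[PSO] allowed = {(0,0) (0,1) (0,2) (2,0) (2,1) (2,2)}
PSO∖claimed = {(0,0)}

missing: thr1.R0=0 thr1.R1=0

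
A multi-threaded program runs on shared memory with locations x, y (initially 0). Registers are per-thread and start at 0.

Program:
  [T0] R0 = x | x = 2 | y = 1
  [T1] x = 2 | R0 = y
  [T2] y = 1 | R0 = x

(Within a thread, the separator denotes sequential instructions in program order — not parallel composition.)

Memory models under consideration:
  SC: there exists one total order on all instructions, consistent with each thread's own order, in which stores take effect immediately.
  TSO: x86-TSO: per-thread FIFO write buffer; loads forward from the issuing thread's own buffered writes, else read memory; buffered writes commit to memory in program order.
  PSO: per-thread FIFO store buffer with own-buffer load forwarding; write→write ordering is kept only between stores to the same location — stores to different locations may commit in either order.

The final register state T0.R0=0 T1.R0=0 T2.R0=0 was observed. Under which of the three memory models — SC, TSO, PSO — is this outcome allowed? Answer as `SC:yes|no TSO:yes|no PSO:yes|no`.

outcome vector order: (T0.R0,T1.R0,T2.R0)
under SC → 002, 010, 012, 202, 210, 212
under TSO → 000, 002, 010, 012, 200, 202, 210, 212
under PSO → 000, 002, 010, 012, 200, 202, 210, 212
target 000 ∈ {TSO,PSO}

SC:no TSO:yes PSO:yes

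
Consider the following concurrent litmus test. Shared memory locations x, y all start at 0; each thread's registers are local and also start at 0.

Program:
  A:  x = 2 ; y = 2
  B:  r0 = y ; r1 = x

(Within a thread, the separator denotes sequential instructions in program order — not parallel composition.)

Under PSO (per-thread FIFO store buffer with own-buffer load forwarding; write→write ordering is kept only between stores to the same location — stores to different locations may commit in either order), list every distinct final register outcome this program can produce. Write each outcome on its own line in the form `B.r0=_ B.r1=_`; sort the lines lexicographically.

outcome vector order: (B.r0,B.r1)
|PSO outcomes| = 4

B.r0=0 B.r1=0
B.r0=0 B.r1=2
B.r0=2 B.r1=0
B.r0=2 B.r1=2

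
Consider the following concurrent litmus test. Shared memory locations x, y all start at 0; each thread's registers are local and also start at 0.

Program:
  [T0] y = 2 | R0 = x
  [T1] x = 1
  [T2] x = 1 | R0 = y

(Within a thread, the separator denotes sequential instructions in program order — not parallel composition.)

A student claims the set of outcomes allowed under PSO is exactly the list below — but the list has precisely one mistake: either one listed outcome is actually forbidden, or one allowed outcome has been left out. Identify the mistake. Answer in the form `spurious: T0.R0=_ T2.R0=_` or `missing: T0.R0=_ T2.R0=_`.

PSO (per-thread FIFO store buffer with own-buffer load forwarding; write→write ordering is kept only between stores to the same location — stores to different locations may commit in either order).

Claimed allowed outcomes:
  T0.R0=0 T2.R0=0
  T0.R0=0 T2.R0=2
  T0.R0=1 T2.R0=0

missing: T0.R0=1 T2.R0=2

outcome vector order: (T0.R0,T2.R0)
[PSO] allowed = {(0,0); (0,2); (1,0); (1,2)}
PSO∖claimed = {(1,2)}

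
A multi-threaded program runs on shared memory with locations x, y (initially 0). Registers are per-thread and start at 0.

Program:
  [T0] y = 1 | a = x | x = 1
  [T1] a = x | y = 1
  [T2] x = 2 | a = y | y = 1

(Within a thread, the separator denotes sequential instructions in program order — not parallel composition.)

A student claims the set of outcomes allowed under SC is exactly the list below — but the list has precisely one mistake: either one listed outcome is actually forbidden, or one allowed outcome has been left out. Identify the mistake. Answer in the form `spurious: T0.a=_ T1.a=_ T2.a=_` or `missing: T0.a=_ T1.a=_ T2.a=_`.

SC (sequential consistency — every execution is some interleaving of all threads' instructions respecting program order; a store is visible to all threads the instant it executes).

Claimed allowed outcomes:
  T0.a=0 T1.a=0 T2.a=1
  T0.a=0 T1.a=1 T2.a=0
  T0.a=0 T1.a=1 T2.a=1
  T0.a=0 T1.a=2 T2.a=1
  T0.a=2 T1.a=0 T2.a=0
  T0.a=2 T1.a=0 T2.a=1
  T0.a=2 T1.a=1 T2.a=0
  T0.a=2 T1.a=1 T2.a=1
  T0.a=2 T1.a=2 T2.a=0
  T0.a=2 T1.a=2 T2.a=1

outcome vector order: (T0.a,T1.a,T2.a)
SC: 9 outcomes — {001; 011; 021; 200; 201; 210; 211; 220; 221}
claimed∖SC = {010}

spurious: T0.a=0 T1.a=1 T2.a=0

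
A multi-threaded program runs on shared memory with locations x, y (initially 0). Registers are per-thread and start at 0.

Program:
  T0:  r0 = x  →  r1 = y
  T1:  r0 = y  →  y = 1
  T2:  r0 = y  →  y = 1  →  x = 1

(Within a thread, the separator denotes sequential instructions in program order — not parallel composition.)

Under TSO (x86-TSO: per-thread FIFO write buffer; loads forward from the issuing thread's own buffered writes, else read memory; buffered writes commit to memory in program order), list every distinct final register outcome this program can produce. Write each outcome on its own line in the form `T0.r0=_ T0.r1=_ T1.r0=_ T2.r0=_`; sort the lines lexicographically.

T0.r0=0 T0.r1=0 T1.r0=0 T2.r0=0
T0.r0=0 T0.r1=0 T1.r0=0 T2.r0=1
T0.r0=0 T0.r1=0 T1.r0=1 T2.r0=0
T0.r0=0 T0.r1=1 T1.r0=0 T2.r0=0
T0.r0=0 T0.r1=1 T1.r0=0 T2.r0=1
T0.r0=0 T0.r1=1 T1.r0=1 T2.r0=0
T0.r0=1 T0.r1=1 T1.r0=0 T2.r0=0
T0.r0=1 T0.r1=1 T1.r0=0 T2.r0=1
T0.r0=1 T0.r1=1 T1.r0=1 T2.r0=0

outcome vector order: (T0.r0,T0.r1,T1.r0,T2.r0)
|TSO outcomes| = 9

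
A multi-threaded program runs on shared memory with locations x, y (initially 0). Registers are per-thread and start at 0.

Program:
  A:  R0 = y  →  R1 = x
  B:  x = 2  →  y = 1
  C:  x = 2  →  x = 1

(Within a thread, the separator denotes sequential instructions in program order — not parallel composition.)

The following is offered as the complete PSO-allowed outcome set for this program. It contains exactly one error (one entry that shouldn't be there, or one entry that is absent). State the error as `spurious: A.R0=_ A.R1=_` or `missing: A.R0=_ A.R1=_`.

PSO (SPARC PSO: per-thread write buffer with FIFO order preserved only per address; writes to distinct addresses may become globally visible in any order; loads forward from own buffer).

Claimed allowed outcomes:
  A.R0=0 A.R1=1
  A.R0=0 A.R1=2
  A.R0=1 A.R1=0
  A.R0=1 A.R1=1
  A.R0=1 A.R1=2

outcome vector order: (A.R0,A.R1)
PSO: 6 outcomes — {0/0 0/1 0/2 1/0 1/1 1/2}
PSO∖claimed = {0/0}

missing: A.R0=0 A.R1=0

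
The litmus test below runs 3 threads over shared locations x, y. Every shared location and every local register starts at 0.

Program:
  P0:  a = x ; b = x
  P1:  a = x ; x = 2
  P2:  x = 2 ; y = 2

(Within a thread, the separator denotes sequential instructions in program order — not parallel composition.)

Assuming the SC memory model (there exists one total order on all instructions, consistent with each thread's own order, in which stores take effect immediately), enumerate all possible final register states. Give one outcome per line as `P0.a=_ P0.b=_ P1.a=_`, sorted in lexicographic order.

outcome vector order: (P0.a,P0.b,P1.a)
|SC outcomes| = 6

P0.a=0 P0.b=0 P1.a=0
P0.a=0 P0.b=0 P1.a=2
P0.a=0 P0.b=2 P1.a=0
P0.a=0 P0.b=2 P1.a=2
P0.a=2 P0.b=2 P1.a=0
P0.a=2 P0.b=2 P1.a=2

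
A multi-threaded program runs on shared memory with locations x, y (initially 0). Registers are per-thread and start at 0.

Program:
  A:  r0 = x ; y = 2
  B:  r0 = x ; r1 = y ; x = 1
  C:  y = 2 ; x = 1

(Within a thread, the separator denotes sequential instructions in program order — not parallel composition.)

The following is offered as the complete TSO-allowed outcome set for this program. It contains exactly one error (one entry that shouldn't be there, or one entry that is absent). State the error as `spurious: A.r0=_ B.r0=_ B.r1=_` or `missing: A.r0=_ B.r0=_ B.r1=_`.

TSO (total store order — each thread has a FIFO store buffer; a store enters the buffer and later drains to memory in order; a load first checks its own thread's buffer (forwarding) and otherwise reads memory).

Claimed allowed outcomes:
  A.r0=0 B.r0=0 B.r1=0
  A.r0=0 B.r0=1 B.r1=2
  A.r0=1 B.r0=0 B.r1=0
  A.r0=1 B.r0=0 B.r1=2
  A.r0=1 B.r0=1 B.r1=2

missing: A.r0=0 B.r0=0 B.r1=2

outcome vector order: (A.r0,B.r0,B.r1)
TSO (6): <0 0 0>, <0 0 2>, <0 1 2>, <1 0 0>, <1 0 2>, <1 1 2>
TSO∖claimed = {<0 0 2>}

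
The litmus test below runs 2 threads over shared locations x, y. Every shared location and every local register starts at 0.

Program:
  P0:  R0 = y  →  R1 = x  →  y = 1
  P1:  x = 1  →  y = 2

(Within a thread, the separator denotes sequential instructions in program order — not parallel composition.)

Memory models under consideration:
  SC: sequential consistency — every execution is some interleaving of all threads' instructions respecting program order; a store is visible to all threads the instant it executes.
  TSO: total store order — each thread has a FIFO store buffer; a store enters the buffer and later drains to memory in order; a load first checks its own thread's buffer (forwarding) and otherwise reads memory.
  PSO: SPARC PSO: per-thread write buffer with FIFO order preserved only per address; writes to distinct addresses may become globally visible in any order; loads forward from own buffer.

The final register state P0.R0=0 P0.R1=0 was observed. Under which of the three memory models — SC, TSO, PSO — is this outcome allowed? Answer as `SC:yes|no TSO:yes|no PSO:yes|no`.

SC:yes TSO:yes PSO:yes

outcome vector order: (P0.R0,P0.R1)
under SC → (0,0) (0,1) (2,1)
under TSO → (0,0) (0,1) (2,1)
under PSO → (0,0) (0,1) (2,0) (2,1)
target (0,0) ∈ {SC,TSO,PSO}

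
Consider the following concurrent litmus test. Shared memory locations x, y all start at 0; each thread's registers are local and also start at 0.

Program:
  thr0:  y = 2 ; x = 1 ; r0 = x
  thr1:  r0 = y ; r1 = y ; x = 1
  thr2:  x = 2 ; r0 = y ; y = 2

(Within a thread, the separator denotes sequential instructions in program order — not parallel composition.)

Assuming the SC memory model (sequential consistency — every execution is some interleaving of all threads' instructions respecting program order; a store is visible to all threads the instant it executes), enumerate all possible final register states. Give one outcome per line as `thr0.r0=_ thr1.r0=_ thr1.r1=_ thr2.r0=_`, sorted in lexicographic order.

outcome vector order: (thr0.r0,thr1.r0,thr1.r1,thr2.r0)
|SC outcomes| = 9

thr0.r0=1 thr1.r0=0 thr1.r1=0 thr2.r0=0
thr0.r0=1 thr1.r0=0 thr1.r1=0 thr2.r0=2
thr0.r0=1 thr1.r0=0 thr1.r1=2 thr2.r0=0
thr0.r0=1 thr1.r0=0 thr1.r1=2 thr2.r0=2
thr0.r0=1 thr1.r0=2 thr1.r1=2 thr2.r0=0
thr0.r0=1 thr1.r0=2 thr1.r1=2 thr2.r0=2
thr0.r0=2 thr1.r0=0 thr1.r1=0 thr2.r0=2
thr0.r0=2 thr1.r0=0 thr1.r1=2 thr2.r0=2
thr0.r0=2 thr1.r0=2 thr1.r1=2 thr2.r0=2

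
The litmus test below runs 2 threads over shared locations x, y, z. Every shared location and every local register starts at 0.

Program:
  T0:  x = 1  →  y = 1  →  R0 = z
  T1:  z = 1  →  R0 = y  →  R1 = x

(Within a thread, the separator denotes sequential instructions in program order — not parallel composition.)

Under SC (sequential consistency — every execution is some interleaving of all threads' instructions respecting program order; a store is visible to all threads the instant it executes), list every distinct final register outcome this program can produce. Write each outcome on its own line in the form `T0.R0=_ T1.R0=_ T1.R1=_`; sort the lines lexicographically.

T0.R0=0 T1.R0=1 T1.R1=1
T0.R0=1 T1.R0=0 T1.R1=0
T0.R0=1 T1.R0=0 T1.R1=1
T0.R0=1 T1.R0=1 T1.R1=1

outcome vector order: (T0.R0,T1.R0,T1.R1)
|SC outcomes| = 4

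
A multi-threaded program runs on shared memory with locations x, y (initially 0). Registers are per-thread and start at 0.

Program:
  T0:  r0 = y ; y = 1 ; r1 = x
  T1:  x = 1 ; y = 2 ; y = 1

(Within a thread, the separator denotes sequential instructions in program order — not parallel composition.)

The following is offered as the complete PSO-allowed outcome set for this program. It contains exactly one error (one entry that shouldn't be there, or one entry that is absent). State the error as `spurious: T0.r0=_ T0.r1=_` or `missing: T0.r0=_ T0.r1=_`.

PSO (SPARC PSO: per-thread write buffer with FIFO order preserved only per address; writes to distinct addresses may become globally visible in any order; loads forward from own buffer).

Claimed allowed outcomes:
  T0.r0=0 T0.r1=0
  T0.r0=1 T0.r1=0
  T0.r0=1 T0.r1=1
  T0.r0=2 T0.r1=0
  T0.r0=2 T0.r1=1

outcome vector order: (T0.r0,T0.r1)
under PSO → 00 01 10 11 20 21
PSO∖claimed = {01}

missing: T0.r0=0 T0.r1=1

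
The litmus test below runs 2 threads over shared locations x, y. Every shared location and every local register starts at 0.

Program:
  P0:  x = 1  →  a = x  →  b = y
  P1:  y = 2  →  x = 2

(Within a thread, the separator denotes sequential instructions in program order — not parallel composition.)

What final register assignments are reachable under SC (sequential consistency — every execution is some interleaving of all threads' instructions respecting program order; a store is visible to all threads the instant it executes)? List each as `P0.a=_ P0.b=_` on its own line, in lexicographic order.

P0.a=1 P0.b=0
P0.a=1 P0.b=2
P0.a=2 P0.b=2

outcome vector order: (P0.a,P0.b)
|SC outcomes| = 3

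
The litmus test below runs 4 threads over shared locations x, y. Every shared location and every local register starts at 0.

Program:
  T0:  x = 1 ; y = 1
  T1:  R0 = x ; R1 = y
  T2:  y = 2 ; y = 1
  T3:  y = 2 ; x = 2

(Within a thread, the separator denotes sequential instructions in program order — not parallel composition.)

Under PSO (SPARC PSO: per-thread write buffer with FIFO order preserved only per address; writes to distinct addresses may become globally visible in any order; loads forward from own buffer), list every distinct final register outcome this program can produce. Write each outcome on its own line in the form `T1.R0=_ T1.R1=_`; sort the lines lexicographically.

T1.R0=0 T1.R1=0
T1.R0=0 T1.R1=1
T1.R0=0 T1.R1=2
T1.R0=1 T1.R1=0
T1.R0=1 T1.R1=1
T1.R0=1 T1.R1=2
T1.R0=2 T1.R1=0
T1.R0=2 T1.R1=1
T1.R0=2 T1.R1=2

outcome vector order: (T1.R0,T1.R1)
|PSO outcomes| = 9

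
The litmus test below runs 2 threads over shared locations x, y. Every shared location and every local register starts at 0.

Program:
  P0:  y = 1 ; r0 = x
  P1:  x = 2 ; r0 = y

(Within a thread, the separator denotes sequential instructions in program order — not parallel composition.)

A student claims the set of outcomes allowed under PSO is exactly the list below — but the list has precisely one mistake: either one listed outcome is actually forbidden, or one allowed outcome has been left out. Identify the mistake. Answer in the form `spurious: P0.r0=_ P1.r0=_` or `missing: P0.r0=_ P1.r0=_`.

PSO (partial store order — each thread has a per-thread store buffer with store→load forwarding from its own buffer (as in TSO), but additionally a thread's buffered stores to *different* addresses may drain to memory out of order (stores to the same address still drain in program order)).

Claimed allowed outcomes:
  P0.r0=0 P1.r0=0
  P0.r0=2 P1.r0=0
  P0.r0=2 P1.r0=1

outcome vector order: (P0.r0,P1.r0)
PSO: 4 outcomes — {(0,0); (0,1); (2,0); (2,1)}
PSO∖claimed = {(0,1)}

missing: P0.r0=0 P1.r0=1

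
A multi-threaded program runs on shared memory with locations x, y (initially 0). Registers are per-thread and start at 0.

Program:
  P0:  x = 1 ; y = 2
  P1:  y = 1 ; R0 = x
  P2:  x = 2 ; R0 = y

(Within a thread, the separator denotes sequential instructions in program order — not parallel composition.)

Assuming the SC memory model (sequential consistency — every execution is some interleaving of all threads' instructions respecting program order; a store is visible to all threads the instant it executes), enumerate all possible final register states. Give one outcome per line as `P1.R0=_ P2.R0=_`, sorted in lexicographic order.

outcome vector order: (P1.R0,P2.R0)
|SC outcomes| = 8

P1.R0=0 P2.R0=1
P1.R0=0 P2.R0=2
P1.R0=1 P2.R0=0
P1.R0=1 P2.R0=1
P1.R0=1 P2.R0=2
P1.R0=2 P2.R0=0
P1.R0=2 P2.R0=1
P1.R0=2 P2.R0=2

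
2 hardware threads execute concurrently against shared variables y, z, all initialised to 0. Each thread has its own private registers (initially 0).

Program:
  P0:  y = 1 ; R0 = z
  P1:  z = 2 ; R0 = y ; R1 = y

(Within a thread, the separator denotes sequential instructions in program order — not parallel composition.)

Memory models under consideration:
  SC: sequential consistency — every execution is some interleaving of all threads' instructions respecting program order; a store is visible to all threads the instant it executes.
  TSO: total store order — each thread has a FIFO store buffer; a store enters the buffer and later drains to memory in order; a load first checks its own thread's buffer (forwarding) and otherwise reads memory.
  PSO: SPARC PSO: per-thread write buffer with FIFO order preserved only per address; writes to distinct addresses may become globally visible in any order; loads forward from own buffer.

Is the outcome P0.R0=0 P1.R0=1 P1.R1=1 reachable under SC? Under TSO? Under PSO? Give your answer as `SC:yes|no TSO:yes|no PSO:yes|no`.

SC:yes TSO:yes PSO:yes

outcome vector order: (P0.R0,P1.R0,P1.R1)
[SC] allowed = {011; 200; 201; 211}
[TSO] allowed = {000; 001; 011; 200; 201; 211}
[PSO] allowed = {000; 001; 011; 200; 201; 211}
target 011 ∈ {SC,TSO,PSO}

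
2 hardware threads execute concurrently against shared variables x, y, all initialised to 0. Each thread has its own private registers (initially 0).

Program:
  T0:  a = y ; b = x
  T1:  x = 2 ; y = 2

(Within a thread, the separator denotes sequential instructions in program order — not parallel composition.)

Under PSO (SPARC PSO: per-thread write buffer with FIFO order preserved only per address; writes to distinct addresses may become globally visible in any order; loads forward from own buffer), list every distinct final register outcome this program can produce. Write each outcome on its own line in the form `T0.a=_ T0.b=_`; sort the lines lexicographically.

outcome vector order: (T0.a,T0.b)
|PSO outcomes| = 4

T0.a=0 T0.b=0
T0.a=0 T0.b=2
T0.a=2 T0.b=0
T0.a=2 T0.b=2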